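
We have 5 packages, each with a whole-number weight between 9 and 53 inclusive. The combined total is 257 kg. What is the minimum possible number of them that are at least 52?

Each value short of 52 is at most 51, costing at least 53 − 51 = 2 against the maximum total of 265.
We can afford to lose at most 265 − 257 = 8, so at most ⌊8/2⌋ = 4 fall short, and at least 1 are ≥ 52.
Exactly 1 works: 1 value at 53 and 4 at 51 total 257.

1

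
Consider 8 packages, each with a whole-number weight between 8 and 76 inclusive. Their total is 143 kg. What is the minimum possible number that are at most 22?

Let j be the number exceeding 22. Then the total is ≥ 23·j + 8·(8 − j) = 64 + 15j.
So 15j ≤ 79 and j ≤ 5; hence at least 8 − 5 = 3 are ≤ 22.
Exactly 3 works: 3 values at 8 and 5 at 23 total 139; raise one of the low values by 4 (still ≤ 22) to hit 143.

3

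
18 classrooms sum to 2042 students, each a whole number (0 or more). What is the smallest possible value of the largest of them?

114

The 18 values sum to 2042, so their maximum is at least ⌈2042/18⌉ = 114.
Taking 10 copies of 113 and 8 copies of 114 gives exactly 2042, so 114 is attained.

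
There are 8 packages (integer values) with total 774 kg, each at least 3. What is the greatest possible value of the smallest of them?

The 8 values sum to 774, so their minimum is at most ⌊774/8⌋ = 96.
Equality holds with 2 values of 96 and 6 values of 97.

96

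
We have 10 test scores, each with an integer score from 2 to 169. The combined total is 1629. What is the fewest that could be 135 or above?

Suppose at most 10 − j of them reach 135; then j values are ≤ 134 and the rest ≤ 169.
The total is then ≤ 134·j + 169·(10 − j) = 1690 − 35j. For this to be ≥ 1629 we need j ≤ 1, so at least 10 − 1 = 9 must reach 135.
Exactly 9 works: 9 values at 169 and 1 at 134 total 1655; lower one of the high values by 26 (still ≥ 135) to hit 1629.

9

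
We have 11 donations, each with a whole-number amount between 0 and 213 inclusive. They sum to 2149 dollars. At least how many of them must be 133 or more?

Each value short of 133 is at most 132, costing at least 213 − 132 = 81 against the maximum total of 2343.
We can afford to lose at most 2343 − 2149 = 194, so at most ⌊194/81⌋ = 2 fall short, and at least 9 are ≥ 133.
Exactly 9 works: 9 values at 213 and 2 at 132 total 2181; lower one of the high values by 32 (still ≥ 133) to hit 2149.

9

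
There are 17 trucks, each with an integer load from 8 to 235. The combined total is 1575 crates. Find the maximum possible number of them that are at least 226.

6

If k of the values are ≥ 226, the total is ≥ 226k + 8(17 − k).
Setting 226k + 8(17 − k) ≤ 1575 gives 218k ≤ 1439, so k ≤ 6.
k = 6 is achieved by 6 values at 226 and 11 at 8, total 1444; add 131 to one value (staying below 226) to reach 1575.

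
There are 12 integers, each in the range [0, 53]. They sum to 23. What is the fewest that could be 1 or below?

If only k of them are at most 1, the other 12 − k are at least 2, so the total is at least (12 − k)·2 + k·0.
This is ≤ 23, so (12 − k)·2 + 0k ≤ 23, which gives k ≥ 1.
Exactly 1 works: 1 value at 0 and 11 at 2 total 22; raise one of the low values by 1 (still ≤ 1) to hit 23.

1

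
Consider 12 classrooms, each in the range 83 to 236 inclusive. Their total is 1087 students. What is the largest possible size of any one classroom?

174

Maximizing one value means minimizing the remaining 11.
The other 11 contribute at least 11 × 83 = 913, leaving at most 1087 − 913 = 174.
Since 174 ≤ 236, this is achievable: one at 174 and 11 at 83.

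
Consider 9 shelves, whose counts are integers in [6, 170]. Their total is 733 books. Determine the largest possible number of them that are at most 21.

5

Each value at 21 or below falls at least 170 − 21 = 149 short of the ceiling 170.
The ceiling total is 9 × 170 = 1530, and we need 733, so at most ⌊(1530 − 733)/149⌋ = 5 can be that low.
k = 5 is achieved by 5 values at 21 and 4 at 170, total 785; lower one of the 170's by 52 (still > 21) to reach 733.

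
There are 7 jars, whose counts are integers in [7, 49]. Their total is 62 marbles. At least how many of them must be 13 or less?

6

Each value above 13 is at least 14, contributing at least 14 − 7 = 7 above the floor 7.
The sum exceeds the floor total 49 by 13, so at most ⌊13/7⌋ = 1 exceed 13, and at least 6 are ≤ 13.
Exactly 6 works: 6 values at 7 and 1 at 14 total 56; raise one of the low values by 6 (still ≤ 13) to hit 62.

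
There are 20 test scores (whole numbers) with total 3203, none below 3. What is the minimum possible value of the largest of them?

If every one of the 20 were at most 160, the total would be at most 20 × 160 = 3200 < 3203.
Achievable: 3 of them at 161 and 17 at 160 total 3203.

161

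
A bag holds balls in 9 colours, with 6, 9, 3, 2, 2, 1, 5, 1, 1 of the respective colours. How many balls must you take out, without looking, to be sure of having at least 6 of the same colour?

26

In the worst case you take as many as possible of each colour without reaching 6: 5 + 5 + 3 + 2 + 2 + 1 + 5 + 1 + 1 = 25.
The next one must give 6 of some colour, so 25 + 1 = 26.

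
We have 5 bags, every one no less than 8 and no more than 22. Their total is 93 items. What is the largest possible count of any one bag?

22

To make one bag as large as possible, make the other 4 as small as possible.
The other 4 contribute at least 4 × 8 = 32, leaving at most 93 − 32 = 61.
But each bag is capped at 22, so the maximum is 22.
Achievable: one at 22 and the other 4 totalling 71, which fits since 4 × 8 ≤ 71 ≤ 4 × 22.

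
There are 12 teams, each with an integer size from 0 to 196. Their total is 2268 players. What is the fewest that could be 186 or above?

Suppose at most 12 − j of them reach 186; then j values are ≤ 185 and the rest ≤ 196.
The total is then ≤ 185·j + 196·(12 − j) = 2352 − 11j. For this to be ≥ 2268 we need j ≤ 7, so at least 12 − 7 = 5 must reach 186.
Exactly 5 works: 5 values at 196 and 7 at 185 total 2275; lower one of the high values by 7 (still ≥ 186) to hit 2268.

5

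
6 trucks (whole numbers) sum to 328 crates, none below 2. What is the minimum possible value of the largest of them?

55

Some value must be at least ⌈328/6⌉ = 55, since 6 × 54 = 324 < 328.
Taking 2 copies of 54 and 4 copies of 55 gives exactly 328, so 55 is attained.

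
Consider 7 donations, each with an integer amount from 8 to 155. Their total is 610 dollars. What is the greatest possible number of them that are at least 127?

Suppose k of them are at least 127. Those contribute at least 127 each and the other 7 − k at least 8 each.
So the total is at least 127k + 8(7 − k) = 56 + 119k. This must be ≤ 610, giving k ≤ 4.
k = 4 is achieved by 4 values at 127 and 3 at 8, total 532; add 78 to one value (staying below 127) to reach 610.

4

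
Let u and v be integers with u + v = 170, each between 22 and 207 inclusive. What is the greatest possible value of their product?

For a fixed sum, the product uv is largest when u and v are as close as possible.
Taking u = 85 and v = 85 (both in [22, 207]) gives uv = 7225.

7225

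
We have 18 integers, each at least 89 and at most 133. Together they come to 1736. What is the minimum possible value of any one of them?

To make one integer as small as possible, make the other 17 as large as possible.
The other 17 can take up 17 × 133 = 2261 ≥ 1736 − 89, so one integer can sit at its floor of 89.
Achievable: one at 89 and the other 17 totalling 1647, which fits since 17 × 89 ≤ 1647 ≤ 17 × 133.

89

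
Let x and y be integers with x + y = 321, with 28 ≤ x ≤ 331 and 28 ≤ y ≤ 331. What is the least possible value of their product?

8204

Since x + y is fixed, pushing one of them to its bound minimizes the product.
At the endpoint x = 28, y = 321 − 28 = 293, so xy = 28 × 293 = 8204.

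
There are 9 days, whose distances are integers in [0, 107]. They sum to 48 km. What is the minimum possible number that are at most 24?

8

If only k of them are at most 24, the other 9 − k are at least 25, so the total is at least (9 − k)·25 + k·0.
This is ≤ 48, so (9 − k)·25 + 0k ≤ 48, which gives k ≥ 8.
Exactly 8 works: 8 values at 0 and 1 at 25 total 25; raise one of the low values by 23 (still ≤ 24) to hit 48.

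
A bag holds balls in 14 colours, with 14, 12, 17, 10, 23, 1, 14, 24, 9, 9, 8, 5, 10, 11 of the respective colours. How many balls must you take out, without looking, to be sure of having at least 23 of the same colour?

In the worst case you take as many as possible of each colour without reaching 23: 14 + 12 + 17 + 10 + 22 + 1 + 14 + 22 + 9 + 9 + 8 + 5 + 10 + 11 = 164.
The next one must give 23 of some colour, so 164 + 1 = 165.

165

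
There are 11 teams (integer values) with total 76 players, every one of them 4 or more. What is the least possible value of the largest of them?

The average is 76/11 > 6, so not all 11 can be 6 or less; the largest is ≥ 7.
Achievable: 10 of them at 7 and 1 at 6 total 76.

7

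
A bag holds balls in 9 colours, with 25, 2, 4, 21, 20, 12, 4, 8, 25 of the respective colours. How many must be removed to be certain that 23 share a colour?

In the worst case you take as many as possible of each colour without reaching 23: 22 + 2 + 4 + 21 + 20 + 12 + 4 + 8 + 22 = 115.
The next one must give 23 of some colour, so 115 + 1 = 116.

116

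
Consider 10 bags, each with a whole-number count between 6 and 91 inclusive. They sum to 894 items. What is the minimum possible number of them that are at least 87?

7

Each value short of 87 is at most 86, costing at least 91 − 86 = 5 against the maximum total of 910.
We can afford to lose at most 910 − 894 = 16, so at most ⌊16/5⌋ = 3 fall short, and at least 7 are ≥ 87.
Exactly 7 works: 7 values at 91 and 3 at 86 total 895; lower one of the high values by 1 (still ≥ 87) to hit 894.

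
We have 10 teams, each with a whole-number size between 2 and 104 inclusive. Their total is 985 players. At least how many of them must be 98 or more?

Suppose at most 10 − j of them reach 98; then j values are ≤ 97 and the rest ≤ 104.
The total is then ≤ 97·j + 104·(10 − j) = 1040 − 7j. For this to be ≥ 985 we need j ≤ 7, so at least 10 − 7 = 3 must reach 98.
Exactly 3 works: 3 values at 104 and 7 at 97 total 991; lower one of the high values by 6 (still ≥ 98) to hit 985.

3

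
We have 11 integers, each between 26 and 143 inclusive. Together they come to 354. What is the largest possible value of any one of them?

Maximizing one value means minimizing the remaining 10.
The other 10 contribute at least 10 × 26 = 260, leaving at most 354 − 260 = 94.
Since 94 ≤ 143, this is achievable: one at 94 and 10 at 26.

94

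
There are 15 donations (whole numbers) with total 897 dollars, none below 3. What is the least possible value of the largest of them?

60

The 15 values sum to 897, so their maximum is at least ⌈897/15⌉ = 60.
Equality holds with 12 values of 60 and 3 values of 59.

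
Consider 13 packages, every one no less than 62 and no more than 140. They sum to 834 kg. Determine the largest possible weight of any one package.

To make one package as large as possible, make the other 12 as small as possible.
The other 12 contribute at least 12 × 62 = 744, leaving at most 834 − 744 = 90.
Since 90 ≤ 140, this is achievable: one at 90 and 12 at 62.

90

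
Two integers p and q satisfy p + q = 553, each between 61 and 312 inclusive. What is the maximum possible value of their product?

76452

pq = p(553 − p) is maximized when p is as near 553/2 as the bounds allow.
Taking p = 276 and q = 277 (both in [61, 312]) gives pq = 76452.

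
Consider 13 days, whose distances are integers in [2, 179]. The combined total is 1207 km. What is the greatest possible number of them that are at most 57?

Suppose k of them are at most 57. Those contribute at most 57 each and the rest at most 179 each.
So the total is at most 57k + 179(13 − k) = 2327 − 122k. This must still be ≥ 1207, so k ≤ 9.
k = 9 is achieved by 9 values at 57 and 4 at 179, total 1229; lower one of the 179's by 22 (still > 57) to reach 1207.

9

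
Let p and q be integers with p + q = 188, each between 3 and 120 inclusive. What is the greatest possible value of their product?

With p + q fixed, pq peaks when the two are closest together.
Taking p = 94 and q = 94 (both in [3, 120]) gives pq = 8836.

8836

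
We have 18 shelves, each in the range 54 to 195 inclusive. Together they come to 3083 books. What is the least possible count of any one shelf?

54

To make one shelf as small as possible, make the other 17 as large as possible.
The other 17 can take up 17 × 195 = 3315 ≥ 3083 − 54, so one shelf can sit at its floor of 54.
Achievable: one at 54 and the other 17 totalling 3029, which fits since 17 × 54 ≤ 3029 ≤ 17 × 195.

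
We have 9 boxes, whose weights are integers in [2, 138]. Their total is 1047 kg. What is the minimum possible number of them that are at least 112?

2

Each value short of 112 is at most 111, costing at least 138 − 111 = 27 against the maximum total of 1242.
We can afford to lose at most 1242 − 1047 = 195, so at most ⌊195/27⌋ = 7 fall short, and at least 2 are ≥ 112.
Exactly 2 works: 2 values at 138 and 7 at 111 total 1053; lower one of the high values by 6 (still ≥ 112) to hit 1047.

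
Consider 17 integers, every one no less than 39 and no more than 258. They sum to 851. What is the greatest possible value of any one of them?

227

Maximizing one value means minimizing the remaining 16.
The other 16 contribute at least 16 × 39 = 624, leaving at most 851 − 624 = 227.
Since 227 ≤ 258, this is achievable: one at 227 and 16 at 39.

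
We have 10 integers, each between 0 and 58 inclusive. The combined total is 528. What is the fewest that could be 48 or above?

6

If only k of them are at least 48, the other 10 − k are at most 47, so the total is at most k·58 + (10 − k)·47.
This must reach 528, so k·58 + (10 − k)·47 ≥ 528, giving k ≥ 6.
Exactly 6 works: 6 values at 58 and 4 at 47 total 536; lower one of the high values by 8 (still ≥ 48) to hit 528.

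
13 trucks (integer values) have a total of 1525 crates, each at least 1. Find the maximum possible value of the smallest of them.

If every one of the 13 were at least 118, the total would be at least 13 × 118 = 1534 > 1525.
Taking 9 copies of 117 and 4 copies of 118 gives exactly 1525, so 117 is attained.

117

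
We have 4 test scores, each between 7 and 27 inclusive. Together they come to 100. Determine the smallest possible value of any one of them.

19

To make one score as small as possible, make the other 3 as large as possible.
The other 3 contribute at most 3 × 27 = 81, leaving at least 100 − 81 = 19.
Since 19 ≥ 7, this is achievable: one at 19 and 3 at 27.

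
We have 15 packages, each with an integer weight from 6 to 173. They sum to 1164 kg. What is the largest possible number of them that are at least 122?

9

With k values at 122 or above and the rest at least 6, the sum is at least 90 + 116k.
Since the sum is 1164, we need 116k ≤ 1074, i.e. k ≤ 9.
k = 9 is achieved by 9 values at 122 and 6 at 6, total 1134; add 30 to one value (staying below 122) to reach 1164.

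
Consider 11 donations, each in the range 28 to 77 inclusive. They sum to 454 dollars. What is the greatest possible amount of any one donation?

Maximizing one value means minimizing the remaining 10.
The other 10 contribute at least 10 × 28 = 280, leaving at most 454 − 280 = 174.
But each donation is capped at 77, so the maximum is 77.
Achievable: one at 77 and the other 10 totalling 377, which fits since 10 × 28 ≤ 377 ≤ 10 × 77.

77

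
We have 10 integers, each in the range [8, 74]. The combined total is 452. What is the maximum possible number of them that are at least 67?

If k of the values are ≥ 67, the total is ≥ 67k + 8(10 − k).
Setting 67k + 8(10 − k) ≤ 452 gives 59k ≤ 372, so k ≤ 6.
k = 6 is achieved by 6 values at 67 and 4 at 8, total 434; add 18 to one value (staying below 67) to reach 452.

6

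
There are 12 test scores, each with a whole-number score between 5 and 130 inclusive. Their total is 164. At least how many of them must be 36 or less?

9

If only k of them are at most 36, the other 12 − k are at least 37, so the total is at least (12 − k)·37 + k·5.
This is ≤ 164, so (12 − k)·37 + 5k ≤ 164, which gives k ≥ 9.
Exactly 9 works: 9 values at 5 and 3 at 37 total 156; raise one of the low values by 8 (still ≤ 36) to hit 164.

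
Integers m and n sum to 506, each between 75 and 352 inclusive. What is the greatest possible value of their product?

64009

For a fixed sum, the product mn is largest when m and n are as close as possible.
Taking m = 253 and n = 253 (both in [75, 352]) gives mn = 64009.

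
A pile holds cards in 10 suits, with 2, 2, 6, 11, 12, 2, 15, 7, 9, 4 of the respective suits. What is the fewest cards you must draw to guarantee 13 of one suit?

In the worst case you take as many as possible of each suit without reaching 13: 2 + 2 + 6 + 11 + 12 + 2 + 12 + 7 + 9 + 4 = 67.
The next one must give 13 of some suit, so 67 + 1 = 68.

68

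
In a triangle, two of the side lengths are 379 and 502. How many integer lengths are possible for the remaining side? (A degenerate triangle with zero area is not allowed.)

757

The triangle inequality gives |379 − 502| < c < 379 + 502, i.e. 123 < c < 881.
So c can be any integer from 124 to 880: 757 values.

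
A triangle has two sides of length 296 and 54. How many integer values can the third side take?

The triangle inequality gives |296 − 54| < c < 296 + 54, i.e. 242 < c < 350.
So c can be any integer from 243 to 349: 107 values.

107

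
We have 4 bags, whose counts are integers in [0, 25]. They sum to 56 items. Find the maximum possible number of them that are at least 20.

2

Suppose k of them are at least 20. Those contribute at least 20 each and the other 4 − k at least 0 each.
So the total is at least 20k + 0(4 − k) = 0 + 20k. This must be ≤ 56, giving k ≤ 2.
k = 2 is achieved by 2 values at 20 and 2 at 0, total 40; add 16 to one value (staying below 20) to reach 56.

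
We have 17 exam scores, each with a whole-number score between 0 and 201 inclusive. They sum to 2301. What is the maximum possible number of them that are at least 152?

If k of the values are ≥ 152, the total is ≥ 152k + 0(17 − k).
Setting 152k + 0(17 − k) ≤ 2301 gives 152k ≤ 2301, so k ≤ 15.
k = 15 is achieved by 15 values at 152 and 2 at 0, total 2280; add 21 to one value (staying below 152) to reach 2301.

15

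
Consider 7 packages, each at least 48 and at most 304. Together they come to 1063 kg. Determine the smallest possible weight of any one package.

48

Minimizing one value means maximizing the remaining 6.
The other 6 can take up 6 × 304 = 1824 ≥ 1063 − 48, so one package can sit at its floor of 48.
Achievable: one at 48 and the other 6 totalling 1015, which fits since 6 × 48 ≤ 1015 ≤ 6 × 304.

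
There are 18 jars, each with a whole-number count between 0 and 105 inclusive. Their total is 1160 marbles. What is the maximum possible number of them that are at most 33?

Each value at 33 or below falls at least 105 − 33 = 72 short of the ceiling 105.
The ceiling total is 18 × 105 = 1890, and we need 1160, so at most ⌊(1890 − 1160)/72⌋ = 10 can be that low.
k = 10 is achieved by 10 values at 33 and 8 at 105, total 1170; lower one of the 105's by 10 (still > 33) to reach 1160.

10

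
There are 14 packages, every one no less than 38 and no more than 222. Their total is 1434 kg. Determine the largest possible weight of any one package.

To make one package as large as possible, make the other 13 as small as possible.
The other 13 contribute at least 13 × 38 = 494, leaving at most 1434 − 494 = 940.
But each package is capped at 222, so the maximum is 222.
Achievable: one at 222 and the other 13 totalling 1212, which fits since 13 × 38 ≤ 1212 ≤ 13 × 222.

222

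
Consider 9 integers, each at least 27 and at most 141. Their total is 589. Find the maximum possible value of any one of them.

Maximizing one value means minimizing the remaining 8.
The other 8 contribute at least 8 × 27 = 216, leaving at most 589 − 216 = 373.
But each integer is capped at 141, so the maximum is 141.
Achievable: one at 141 and the other 8 totalling 448, which fits since 8 × 27 ≤ 448 ≤ 8 × 141.

141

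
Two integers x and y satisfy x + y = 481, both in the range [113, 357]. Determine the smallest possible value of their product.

44268

xy = x(481 − x) is concave in x, so over [124, 357] it is minimized at an endpoint.
At the endpoint x = 124, y = 481 − 124 = 357, so xy = 124 × 357 = 44268.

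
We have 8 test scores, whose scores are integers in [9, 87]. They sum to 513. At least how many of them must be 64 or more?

1

Each value short of 64 is at most 63, costing at least 87 − 63 = 24 against the maximum total of 696.
We can afford to lose at most 696 − 513 = 183, so at most ⌊183/24⌋ = 7 fall short, and at least 1 are ≥ 64.
Exactly 1 works: 1 value at 87 and 7 at 63 total 528; lower one of the high values by 15 (still ≥ 64) to hit 513.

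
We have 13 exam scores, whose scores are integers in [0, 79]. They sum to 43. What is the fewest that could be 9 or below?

9

If only k of them are at most 9, the other 13 − k are at least 10, so the total is at least (13 − k)·10 + k·0.
This is ≤ 43, so (13 − k)·10 + 0k ≤ 43, which gives k ≥ 9.
Exactly 9 works: 9 values at 0 and 4 at 10 total 40; raise one of the low values by 3 (still ≤ 9) to hit 43.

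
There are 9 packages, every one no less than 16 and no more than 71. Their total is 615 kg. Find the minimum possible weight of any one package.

Minimizing one value means maximizing the remaining 8.
The other 8 contribute at most 8 × 71 = 568, leaving at least 615 − 568 = 47.
Since 47 ≥ 16, this is achievable: one at 47 and 8 at 71.

47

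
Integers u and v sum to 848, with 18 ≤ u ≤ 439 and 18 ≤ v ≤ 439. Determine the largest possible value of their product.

179776

uv = u(848 − u) is maximized when u is as near 848/2 as the bounds allow.
Taking u = 424 and v = 424 (both in [18, 439]) gives uv = 179776.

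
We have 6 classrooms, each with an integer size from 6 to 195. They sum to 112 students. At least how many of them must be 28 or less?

3

If only k of them are at most 28, the other 6 − k are at least 29, so the total is at least (6 − k)·29 + k·6.
This is ≤ 112, so (6 − k)·29 + 6k ≤ 112, which gives k ≥ 3.
Exactly 3 works: 3 values at 6 and 3 at 29 total 105; raise one of the low values by 7 (still ≤ 28) to hit 112.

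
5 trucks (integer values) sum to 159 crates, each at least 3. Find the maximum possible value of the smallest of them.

The average is 159/5 < 32, so some value is ≤ 31.
Achievable: 1 of them at 31 and 4 at 32 total 159.

31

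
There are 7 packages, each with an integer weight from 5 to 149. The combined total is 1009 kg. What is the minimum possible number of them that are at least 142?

Suppose at most 7 − j of them reach 142; then j values are ≤ 141 and the rest ≤ 149.
The total is then ≤ 141·j + 149·(7 − j) = 1043 − 8j. For this to be ≥ 1009 we need j ≤ 4, so at least 7 − 4 = 3 must reach 142.
Exactly 3 works: 3 values at 149 and 4 at 141 total 1011; lower one of the high values by 2 (still ≥ 142) to hit 1009.

3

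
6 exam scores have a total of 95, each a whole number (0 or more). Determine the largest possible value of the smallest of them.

If every one of the 6 were at least 16, the total would be at least 6 × 16 = 96 > 95.
Taking 1 copy of 15 and 5 copies of 16 gives exactly 95, so 15 is attained.

15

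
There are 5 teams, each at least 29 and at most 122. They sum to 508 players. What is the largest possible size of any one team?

To make one team as large as possible, make the other 4 as small as possible.
The other 4 contribute at least 4 × 29 = 116, leaving at most 508 − 116 = 392.
But each team is capped at 122, so the maximum is 122.
Achievable: one at 122 and the other 4 totalling 386, which fits since 4 × 29 ≤ 386 ≤ 4 × 122.

122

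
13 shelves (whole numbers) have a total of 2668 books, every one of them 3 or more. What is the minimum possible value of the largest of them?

206

The average is 2668/13 > 205, so not all 13 can be 205 or less; the largest is ≥ 206.
Equality holds with 3 values of 206 and 10 values of 205.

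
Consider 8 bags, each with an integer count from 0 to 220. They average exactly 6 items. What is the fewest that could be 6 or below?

2

The total is 8 × 6 = 48.
Each value above 6 is at least 7, contributing at least 7 − 0 = 7 above the floor 0.
The sum exceeds the floor total 0 by 48, so at most ⌊48/7⌋ = 6 exceed 6, and at least 2 are ≤ 6.
Exactly 2 works: 2 values at 0 and 6 at 7 total 42; raise one of the low values by 6 (still ≤ 6) to hit 48.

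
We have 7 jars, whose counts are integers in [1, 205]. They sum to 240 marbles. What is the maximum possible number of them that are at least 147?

1

With k values at 147 or above and the rest at least 1, the sum is at least 7 + 146k.
Since the sum is 240, we need 146k ≤ 233, i.e. k ≤ 1.
k = 1 is achieved by 1 value at 147 and 6 at 1, total 153; add 87 to one value (staying below 147) to reach 240.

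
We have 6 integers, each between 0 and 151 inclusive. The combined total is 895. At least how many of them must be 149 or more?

3

If only k of them are at least 149, the other 6 − k are at most 148, so the total is at most k·151 + (6 − k)·148.
This must reach 895, so k·151 + (6 − k)·148 ≥ 895, giving k ≥ 3.
Exactly 3 works: 3 values at 151 and 3 at 148 total 897; lower one of the high values by 2 (still ≥ 149) to hit 895.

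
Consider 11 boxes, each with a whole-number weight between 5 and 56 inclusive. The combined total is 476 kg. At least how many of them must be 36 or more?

If only k of them are at least 36, the other 11 − k are at most 35, so the total is at most k·56 + (11 − k)·35.
This must reach 476, so k·56 + (11 − k)·35 ≥ 476, giving k ≥ 5.
Exactly 5 works: 5 values at 56 and 6 at 35 total 490; lower one of the high values by 14 (still ≥ 36) to hit 476.

5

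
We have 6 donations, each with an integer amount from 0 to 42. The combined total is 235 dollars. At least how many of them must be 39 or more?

Each value short of 39 is at most 38, costing at least 42 − 38 = 4 against the maximum total of 252.
We can afford to lose at most 252 − 235 = 17, so at most ⌊17/4⌋ = 4 fall short, and at least 2 are ≥ 39.
Exactly 2 works: 2 values at 42 and 4 at 38 total 236; lower one of the high values by 1 (still ≥ 39) to hit 235.

2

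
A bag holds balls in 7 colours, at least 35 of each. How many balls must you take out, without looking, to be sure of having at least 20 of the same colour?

In the worst case you draw 19 of each of the 7 colours: 7 × 19 = 133.
One more forces 20 of some colour, so 133 + 1 = 134.

134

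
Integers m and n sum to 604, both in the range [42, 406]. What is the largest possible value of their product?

91204

For a fixed sum, the product mn is largest when m and n are as close as possible.
Taking m = 302 and n = 302 (both in [42, 406]) gives mn = 91204.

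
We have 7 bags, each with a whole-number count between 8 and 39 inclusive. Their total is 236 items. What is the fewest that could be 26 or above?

If only k of them are at least 26, the other 7 − k are at most 25, so the total is at most k·39 + (7 − k)·25.
This must reach 236, so k·39 + (7 − k)·25 ≥ 236, giving k ≥ 5.
Exactly 5 works: 5 values at 39 and 2 at 25 total 245; lower one of the high values by 9 (still ≥ 26) to hit 236.

5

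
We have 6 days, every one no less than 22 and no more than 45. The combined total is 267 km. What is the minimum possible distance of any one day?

42

To make one day as small as possible, make the other 5 as large as possible.
The other 5 contribute at most 5 × 45 = 225, leaving at least 267 − 225 = 42.
Since 42 ≥ 22, this is achievable: one at 42 and 5 at 45.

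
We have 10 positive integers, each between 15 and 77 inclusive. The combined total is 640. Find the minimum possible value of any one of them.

To make one integer as small as possible, make the other 9 as large as possible.
The other 9 can take up 9 × 77 = 693 ≥ 640 − 15, so one integer can sit at its floor of 15.
Achievable: one at 15 and the other 9 totalling 625, which fits since 9 × 15 ≤ 625 ≤ 9 × 77.

15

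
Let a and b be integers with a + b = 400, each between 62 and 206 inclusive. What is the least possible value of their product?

39964

For a fixed sum, ab is smallest when a and b are as far apart as possible.
At the endpoint a = 194, b = 400 − 194 = 206, so ab = 194 × 206 = 39964.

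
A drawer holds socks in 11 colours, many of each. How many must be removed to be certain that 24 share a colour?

In the worst case you draw 23 of each of the 11 colours: 11 × 23 = 253.
One more forces 24 of some colour, so 253 + 1 = 254.

254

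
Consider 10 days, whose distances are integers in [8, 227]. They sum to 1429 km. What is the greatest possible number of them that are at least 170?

If k of the values are ≥ 170, the total is ≥ 170k + 8(10 − k).
Setting 170k + 8(10 − k) ≤ 1429 gives 162k ≤ 1349, so k ≤ 8.
k = 8 is achieved by 8 values at 170 and 2 at 8, total 1376; add 53 to one value (staying below 170) to reach 1429.

8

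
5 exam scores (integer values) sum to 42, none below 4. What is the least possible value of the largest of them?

9

The average is 42/5 > 8, so not all 5 can be 8 or less; the largest is ≥ 9.
Achievable: 2 of them at 9 and 3 at 8 total 42.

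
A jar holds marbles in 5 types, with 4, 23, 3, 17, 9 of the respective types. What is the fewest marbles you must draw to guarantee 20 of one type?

In the worst case you take as many as possible of each type without reaching 20: 4 + 19 + 3 + 17 + 9 = 52.
The next one must give 20 of some type, so 52 + 1 = 53.

53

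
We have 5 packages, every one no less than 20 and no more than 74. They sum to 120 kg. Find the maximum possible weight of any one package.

40

To make one package as large as possible, make the other 4 as small as possible.
The other 4 contribute at least 4 × 20 = 80, leaving at most 120 − 80 = 40.
Since 40 ≤ 74, this is achievable: one at 40 and 4 at 20.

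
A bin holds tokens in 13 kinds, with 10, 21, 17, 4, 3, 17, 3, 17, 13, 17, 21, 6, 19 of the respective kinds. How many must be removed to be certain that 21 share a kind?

In the worst case you take as many as possible of each kind without reaching 21: 10 + 20 + 17 + 4 + 3 + 17 + 3 + 17 + 13 + 17 + 20 + 6 + 19 = 166.
The next one must give 21 of some kind, so 166 + 1 = 167.

167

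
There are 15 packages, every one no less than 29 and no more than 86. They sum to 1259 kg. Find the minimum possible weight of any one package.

To make one package as small as possible, make the other 14 as large as possible.
The other 14 contribute at most 14 × 86 = 1204, leaving at least 1259 − 1204 = 55.
Since 55 ≥ 29, this is achievable: one at 55 and 14 at 86.

55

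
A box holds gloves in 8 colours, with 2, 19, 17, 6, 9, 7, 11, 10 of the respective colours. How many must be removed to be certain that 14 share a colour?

In the worst case you take as many as possible of each colour without reaching 14: 2 + 13 + 13 + 6 + 9 + 7 + 11 + 10 = 71.
The next one must give 14 of some colour, so 71 + 1 = 72.

72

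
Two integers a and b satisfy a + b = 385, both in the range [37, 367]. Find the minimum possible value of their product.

12876

For a fixed sum, ab is smallest when a and b are as far apart as possible.
The extreme feasible split is a = 37, b = 348, giving ab = 12876.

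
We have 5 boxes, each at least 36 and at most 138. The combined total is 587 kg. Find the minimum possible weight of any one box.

36

Minimizing one value means maximizing the remaining 4.
The other 4 can take up 4 × 138 = 552 ≥ 587 − 36, so one box can sit at its floor of 36.
Achievable: one at 36 and the other 4 totalling 551, which fits since 4 × 36 ≤ 551 ≤ 4 × 138.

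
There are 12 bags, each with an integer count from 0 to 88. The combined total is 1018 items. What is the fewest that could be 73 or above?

10

If only k of them are at least 73, the other 12 − k are at most 72, so the total is at most k·88 + (12 − k)·72.
This must reach 1018, so k·88 + (12 − k)·72 ≥ 1018, giving k ≥ 10.
Exactly 10 works: 10 values at 88 and 2 at 72 total 1024; lower one of the high values by 6 (still ≥ 73) to hit 1018.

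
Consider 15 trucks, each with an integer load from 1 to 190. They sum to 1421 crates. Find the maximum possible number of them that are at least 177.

7

With k values at 177 or above and the rest at least 1, the sum is at least 15 + 176k.
Since the sum is 1421, we need 176k ≤ 1406, i.e. k ≤ 7.
k = 7 is achieved by 7 values at 177 and 8 at 1, total 1247; add 174 to one value (staying below 177) to reach 1421.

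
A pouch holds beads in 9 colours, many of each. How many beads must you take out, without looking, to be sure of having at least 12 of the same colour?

100

You could draw 11 of every colour without reaching 12 of any — 99 in all.
One more forces 12 of some colour, so 99 + 1 = 100.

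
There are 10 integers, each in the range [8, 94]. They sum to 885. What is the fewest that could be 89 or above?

Each value short of 89 is at most 88, costing at least 94 − 88 = 6 against the maximum total of 940.
We can afford to lose at most 940 − 885 = 55, so at most ⌊55/6⌋ = 9 fall short, and at least 1 are ≥ 89.
Exactly 1 works: 1 value at 94 and 9 at 88 total 886; lower one of the high values by 1 (still ≥ 89) to hit 885.

1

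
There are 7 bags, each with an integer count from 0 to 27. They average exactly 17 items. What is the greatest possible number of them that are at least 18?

The total is 7 × 17 = 119.
Suppose k of them are at least 18. Those contribute at least 18 each and the other 7 − k at least 0 each.
So the total is at least 18k + 0(7 − k) = 0 + 18k. This must be ≤ 119, giving k ≤ 6.
k = 6 is achieved by 6 values at 18 and 1 at 0, total 108; add 11 to one value (staying below 18) to reach 119.

6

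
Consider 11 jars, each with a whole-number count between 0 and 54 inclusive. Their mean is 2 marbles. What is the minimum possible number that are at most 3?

The total is 11 × 2 = 22.
If only k of them are at most 3, the other 11 − k are at least 4, so the total is at least (11 − k)·4 + k·0.
This is ≤ 22, so (11 − k)·4 + 0k ≤ 22, which gives k ≥ 6.
Exactly 6 works: 6 values at 0 and 5 at 4 total 20; raise one of the low values by 2 (still ≤ 3) to hit 22.

6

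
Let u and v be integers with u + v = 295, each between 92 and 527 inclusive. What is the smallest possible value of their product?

uv = u(295 − u) is concave in u, so over [92, 203] it is minimized at an endpoint.
The extreme feasible split is u = 92, v = 203, giving uv = 18676.

18676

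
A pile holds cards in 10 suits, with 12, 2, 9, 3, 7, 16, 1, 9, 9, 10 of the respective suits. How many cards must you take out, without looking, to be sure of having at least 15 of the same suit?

77

In the worst case you take as many as possible of each suit without reaching 15: 12 + 2 + 9 + 3 + 7 + 14 + 1 + 9 + 9 + 10 = 76.
The next one must give 15 of some suit, so 76 + 1 = 77.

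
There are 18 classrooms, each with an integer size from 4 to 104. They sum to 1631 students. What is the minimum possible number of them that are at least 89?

Each value short of 89 is at most 88, costing at least 104 − 88 = 16 against the maximum total of 1872.
We can afford to lose at most 1872 − 1631 = 241, so at most ⌊241/16⌋ = 15 fall short, and at least 3 are ≥ 89.
Exactly 3 works: 3 values at 104 and 15 at 88 total 1632; lower one of the high values by 1 (still ≥ 89) to hit 1631.

3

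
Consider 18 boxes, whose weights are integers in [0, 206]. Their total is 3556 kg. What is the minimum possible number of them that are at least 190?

10

If only k of them are at least 190, the other 18 − k are at most 189, so the total is at most k·206 + (18 − k)·189.
This must reach 3556, so k·206 + (18 − k)·189 ≥ 3556, giving k ≥ 10.
Exactly 10 works: 10 values at 206 and 8 at 189 total 3572; lower one of the high values by 16 (still ≥ 190) to hit 3556.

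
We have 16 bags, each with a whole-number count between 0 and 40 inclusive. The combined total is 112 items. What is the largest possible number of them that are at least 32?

Suppose k of them are at least 32. Those contribute at least 32 each and the other 16 − k at least 0 each.
So the total is at least 32k + 0(16 − k) = 0 + 32k. This must be ≤ 112, giving k ≤ 3.
k = 3 is achieved by 3 values at 32 and 13 at 0, total 96; add 16 to one value (staying below 32) to reach 112.

3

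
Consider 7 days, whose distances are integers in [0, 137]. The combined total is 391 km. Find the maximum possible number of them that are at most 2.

Each value at 2 or below falls at least 137 − 2 = 135 short of the ceiling 137.
The ceiling total is 7 × 137 = 959, and we need 391, so at most ⌊(959 − 391)/135⌋ = 4 can be that low.
k = 4 is achieved by 4 values at 2 and 3 at 137, total 419; lower one of the 137's by 28 (still > 2) to reach 391.

4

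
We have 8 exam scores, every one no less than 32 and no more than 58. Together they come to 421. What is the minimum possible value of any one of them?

To make one score as small as possible, make the other 7 as large as possible.
The other 7 can take up 7 × 58 = 406 ≥ 421 − 32, so one score can sit at its floor of 32.
Achievable: one at 32 and the other 7 totalling 389, which fits since 7 × 32 ≤ 389 ≤ 7 × 58.

32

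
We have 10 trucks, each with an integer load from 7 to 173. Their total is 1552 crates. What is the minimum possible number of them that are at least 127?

7

Each value short of 127 is at most 126, costing at least 173 − 126 = 47 against the maximum total of 1730.
We can afford to lose at most 1730 − 1552 = 178, so at most ⌊178/47⌋ = 3 fall short, and at least 7 are ≥ 127.
Exactly 7 works: 7 values at 173 and 3 at 126 total 1589; lower one of the high values by 37 (still ≥ 127) to hit 1552.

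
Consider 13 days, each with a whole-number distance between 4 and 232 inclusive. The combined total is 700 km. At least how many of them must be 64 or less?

If only k of them are at most 64, the other 13 − k are at least 65, so the total is at least (13 − k)·65 + k·4.
This is ≤ 700, so (13 − k)·65 + 4k ≤ 700, which gives k ≥ 3.
Exactly 3 works: 3 values at 4 and 10 at 65 total 662; raise one of the low values by 38 (still ≤ 64) to hit 700.

3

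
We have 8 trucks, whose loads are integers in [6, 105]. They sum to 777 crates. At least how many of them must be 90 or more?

5

Suppose at most 8 − j of them reach 90; then j values are ≤ 89 and the rest ≤ 105.
The total is then ≤ 89·j + 105·(8 − j) = 840 − 16j. For this to be ≥ 777 we need j ≤ 3, so at least 8 − 3 = 5 must reach 90.
Exactly 5 works: 5 values at 105 and 3 at 89 total 792; lower one of the high values by 15 (still ≥ 90) to hit 777.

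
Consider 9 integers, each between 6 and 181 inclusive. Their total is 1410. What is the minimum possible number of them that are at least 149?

3

If only k of them are at least 149, the other 9 − k are at most 148, so the total is at most k·181 + (9 − k)·148.
This must reach 1410, so k·181 + (9 − k)·148 ≥ 1410, giving k ≥ 3.
Exactly 3 works: 3 values at 181 and 6 at 148 total 1431; lower one of the high values by 21 (still ≥ 149) to hit 1410.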